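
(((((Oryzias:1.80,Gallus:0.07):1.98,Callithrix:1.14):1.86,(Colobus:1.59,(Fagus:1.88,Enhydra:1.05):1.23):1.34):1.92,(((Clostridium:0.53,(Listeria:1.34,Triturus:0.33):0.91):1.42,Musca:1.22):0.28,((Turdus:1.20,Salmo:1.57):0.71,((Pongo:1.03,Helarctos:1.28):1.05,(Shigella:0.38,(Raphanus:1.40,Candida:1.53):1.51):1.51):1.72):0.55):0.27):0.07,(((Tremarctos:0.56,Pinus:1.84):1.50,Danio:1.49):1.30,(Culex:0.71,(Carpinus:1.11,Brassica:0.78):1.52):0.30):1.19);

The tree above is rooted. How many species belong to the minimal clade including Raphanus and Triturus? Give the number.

The MRCA of Raphanus and Triturus is the node subtending (((Clostridium,(Listeria,Triturus)),Musca),((Turdus,Salmo),((Pongo,Helarctos),(Shigella,(Raphanus,Candida))))).
That clade contains 11 terminal taxa: Candida, Clostridium, Helarctos, Listeria, Musca, Pongo, Raphanus, Salmo, Shigella, Triturus, Turdus.

11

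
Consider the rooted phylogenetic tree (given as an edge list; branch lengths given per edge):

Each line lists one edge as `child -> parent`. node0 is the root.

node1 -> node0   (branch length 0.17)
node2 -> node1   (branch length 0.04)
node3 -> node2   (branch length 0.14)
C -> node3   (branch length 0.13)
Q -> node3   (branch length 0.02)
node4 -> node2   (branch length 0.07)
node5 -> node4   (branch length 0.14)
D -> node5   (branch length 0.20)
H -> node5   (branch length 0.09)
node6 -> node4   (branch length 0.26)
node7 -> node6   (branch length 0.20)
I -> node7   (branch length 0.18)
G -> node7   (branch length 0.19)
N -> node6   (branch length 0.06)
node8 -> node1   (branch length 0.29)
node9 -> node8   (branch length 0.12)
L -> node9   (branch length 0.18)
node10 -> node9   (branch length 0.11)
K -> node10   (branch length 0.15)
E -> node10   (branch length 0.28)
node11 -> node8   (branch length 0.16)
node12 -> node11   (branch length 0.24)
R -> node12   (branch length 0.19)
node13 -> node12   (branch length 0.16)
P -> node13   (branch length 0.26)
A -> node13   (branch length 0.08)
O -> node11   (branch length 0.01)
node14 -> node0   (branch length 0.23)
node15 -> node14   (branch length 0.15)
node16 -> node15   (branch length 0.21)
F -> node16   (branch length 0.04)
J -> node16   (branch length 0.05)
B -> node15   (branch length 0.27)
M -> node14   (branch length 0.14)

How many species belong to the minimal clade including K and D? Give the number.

The MRCA of K and D is the node subtending (((C,Q),((D,H),((I,G),N))),((L,(K,E)),((R,(P,A)),O))).
That clade contains 14 terminal taxa: A, C, D, E, G, H, I, K, L, N, O, P, Q, R.

14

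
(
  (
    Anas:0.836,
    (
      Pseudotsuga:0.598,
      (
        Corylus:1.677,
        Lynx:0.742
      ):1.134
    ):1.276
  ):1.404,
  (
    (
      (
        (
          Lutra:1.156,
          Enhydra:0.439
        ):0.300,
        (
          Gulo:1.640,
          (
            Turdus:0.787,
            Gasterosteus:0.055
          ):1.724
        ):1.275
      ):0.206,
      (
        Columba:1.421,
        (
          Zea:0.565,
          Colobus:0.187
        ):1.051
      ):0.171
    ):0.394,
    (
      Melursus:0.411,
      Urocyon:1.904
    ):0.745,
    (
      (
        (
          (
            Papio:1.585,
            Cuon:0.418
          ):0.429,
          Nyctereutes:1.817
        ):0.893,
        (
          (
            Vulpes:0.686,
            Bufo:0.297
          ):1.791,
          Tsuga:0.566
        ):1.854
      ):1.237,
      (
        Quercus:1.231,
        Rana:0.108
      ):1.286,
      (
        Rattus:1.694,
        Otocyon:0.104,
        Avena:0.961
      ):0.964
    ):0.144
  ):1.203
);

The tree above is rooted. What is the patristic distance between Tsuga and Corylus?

The path runs Tsuga → … → MRCA → … → Corylus; the MRCA is the root of the tree.
Branch lengths along that path: 0.566 + 1.854 + 1.237 + 0.144 + 1.203 + 1.404 + 1.276 + 1.134 + 1.677 = 10.495.

10.495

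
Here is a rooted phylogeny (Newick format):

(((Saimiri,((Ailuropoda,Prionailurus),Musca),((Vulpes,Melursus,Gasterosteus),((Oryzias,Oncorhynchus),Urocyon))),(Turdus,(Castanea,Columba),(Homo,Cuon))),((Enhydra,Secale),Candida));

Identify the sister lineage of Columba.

Castanea

Columba attaches to the tree at the node subtending (Castanea,Columba).
The other lineage descending from that same node — the sister group — is the single tip Castanea.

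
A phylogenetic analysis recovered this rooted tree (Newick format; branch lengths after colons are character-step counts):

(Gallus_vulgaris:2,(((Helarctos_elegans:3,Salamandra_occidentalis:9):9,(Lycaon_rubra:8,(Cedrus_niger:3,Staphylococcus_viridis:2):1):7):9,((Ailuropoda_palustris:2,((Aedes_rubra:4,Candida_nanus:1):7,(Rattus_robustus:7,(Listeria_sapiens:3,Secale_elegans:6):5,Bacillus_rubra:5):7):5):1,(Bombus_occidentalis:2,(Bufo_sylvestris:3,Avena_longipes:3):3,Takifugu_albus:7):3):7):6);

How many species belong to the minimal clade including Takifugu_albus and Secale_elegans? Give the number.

11

The MRCA of Takifugu_albus and Secale_elegans is the node subtending ((Ailuropoda_palustris,((Aedes_rubra,Candida_nanus),(Rattus_robustus,(Listeria_sapiens,Secale_elegans),Bacillus_rubra))),(Bombus_occidentalis,(Bufo_sylvestris,Avena_longipes),Takifugu_albus)).
That clade contains 11 terminal taxa: Aedes_rubra, Ailuropoda_palustris, Avena_longipes, Bacillus_rubra, Bombus_occidentalis, Bufo_sylvestris, Candida_nanus, Listeria_sapiens, Rattus_robustus, Secale_elegans, Takifugu_albus.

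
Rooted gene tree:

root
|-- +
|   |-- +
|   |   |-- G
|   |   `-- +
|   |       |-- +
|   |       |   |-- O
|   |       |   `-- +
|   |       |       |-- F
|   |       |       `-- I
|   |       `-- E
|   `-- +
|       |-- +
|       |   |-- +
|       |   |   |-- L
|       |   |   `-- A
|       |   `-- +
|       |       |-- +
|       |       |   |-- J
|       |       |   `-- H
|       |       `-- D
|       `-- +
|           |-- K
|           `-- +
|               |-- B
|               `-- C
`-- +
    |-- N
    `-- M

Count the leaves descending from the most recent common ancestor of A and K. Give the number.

8

The MRCA of A and K is the node subtending (((L,A),((J,H),D)),(K,(B,C))).
That clade contains 8 terminal taxa: A, B, C, D, H, J, K, L.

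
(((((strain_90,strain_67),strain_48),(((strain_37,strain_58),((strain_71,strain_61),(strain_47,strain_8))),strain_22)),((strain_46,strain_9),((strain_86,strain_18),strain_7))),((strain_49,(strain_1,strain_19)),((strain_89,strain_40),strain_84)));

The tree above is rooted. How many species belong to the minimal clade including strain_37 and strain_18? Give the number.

The MRCA of strain_37 and strain_18 is the node subtending ((((strain_90,strain_67),strain_48),(((strain_37,strain_58),((strain_71,strain_61),(strain_47,strain_8))),strain_22)),((strain_46,strain_9),((strain_86,strain_18),strain_7))).
That clade contains 15 terminal taxa: strain_18, strain_22, strain_37, strain_46, strain_47, strain_48, strain_58, strain_61, strain_67, strain_7, strain_71, strain_8, strain_86, strain_9, strain_90.

15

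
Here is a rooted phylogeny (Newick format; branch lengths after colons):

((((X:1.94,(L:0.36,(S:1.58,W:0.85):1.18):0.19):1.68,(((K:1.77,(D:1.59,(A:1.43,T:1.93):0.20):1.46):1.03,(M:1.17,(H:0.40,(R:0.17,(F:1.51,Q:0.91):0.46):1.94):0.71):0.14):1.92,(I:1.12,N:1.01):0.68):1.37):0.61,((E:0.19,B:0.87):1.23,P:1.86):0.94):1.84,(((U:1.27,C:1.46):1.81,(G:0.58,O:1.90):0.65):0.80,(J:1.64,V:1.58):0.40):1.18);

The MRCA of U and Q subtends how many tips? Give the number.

The MRCA of U and Q is the root, so the clade is the entire tree.
That clade contains 24 terminal taxa: A, B, C, D, E, F, G, H, I, J, K, L, M, N, O, P, Q, R, S, T, U, V, W, X.

24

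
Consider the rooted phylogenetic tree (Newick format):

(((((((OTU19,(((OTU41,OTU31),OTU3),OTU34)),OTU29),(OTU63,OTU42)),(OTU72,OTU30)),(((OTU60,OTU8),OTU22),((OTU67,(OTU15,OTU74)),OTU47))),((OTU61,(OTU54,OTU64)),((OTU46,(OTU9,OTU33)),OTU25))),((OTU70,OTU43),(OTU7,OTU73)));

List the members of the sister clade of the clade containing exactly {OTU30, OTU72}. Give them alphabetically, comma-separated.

The clade containing exactly {OTU30, OTU72} attaches to the tree at the node subtending ((((OTU19,(((OTU41,OTU31),OTU3),OTU34)),OTU29),(OTU63,OTU42)),(OTU72,OTU30)).
The other lineage descending from that same node — the sister group — is (((OTU19,(((OTU41,OTU31),OTU3),OTU34)),OTU29),(OTU63,OTU42)); its 8 tips in alphabetical order are the answer.

OTU19, OTU29, OTU3, OTU31, OTU34, OTU41, OTU42, OTU63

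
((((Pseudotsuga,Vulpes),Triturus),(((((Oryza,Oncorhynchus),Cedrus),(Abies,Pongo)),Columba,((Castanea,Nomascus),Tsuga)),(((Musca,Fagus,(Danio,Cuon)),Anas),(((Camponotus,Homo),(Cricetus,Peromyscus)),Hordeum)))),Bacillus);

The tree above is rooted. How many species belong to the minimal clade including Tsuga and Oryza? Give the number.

9

The MRCA of Tsuga and Oryza is the node subtending ((((Oryza,Oncorhynchus),Cedrus),(Abies,Pongo)),Columba,((Castanea,Nomascus),Tsuga)).
That clade contains 9 terminal taxa: Abies, Castanea, Cedrus, Columba, Nomascus, Oncorhynchus, Oryza, Pongo, Tsuga.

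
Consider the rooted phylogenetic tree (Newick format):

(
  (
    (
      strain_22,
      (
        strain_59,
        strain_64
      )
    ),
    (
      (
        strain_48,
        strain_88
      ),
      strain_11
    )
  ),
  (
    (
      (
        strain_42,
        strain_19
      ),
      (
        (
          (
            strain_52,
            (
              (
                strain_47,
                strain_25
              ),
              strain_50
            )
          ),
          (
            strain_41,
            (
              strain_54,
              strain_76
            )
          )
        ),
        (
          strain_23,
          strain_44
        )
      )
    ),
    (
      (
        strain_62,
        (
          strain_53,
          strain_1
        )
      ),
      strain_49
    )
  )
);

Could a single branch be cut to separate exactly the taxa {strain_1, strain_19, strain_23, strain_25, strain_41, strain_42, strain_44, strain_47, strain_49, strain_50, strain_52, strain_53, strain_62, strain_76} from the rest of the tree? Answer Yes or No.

No

The MRCA of the listed taxa subtends (((strain_42,strain_19),(((strain_52,((strain_47,strain_25),strain_50)),(strain_41,(strain_54,strain_76))),(strain_23,strain_44))),((strain_62,(strain_53,strain_1)),strain_49)).
That clade also contains strain_54, which is not in the proposed group, so the group is not monophyletic.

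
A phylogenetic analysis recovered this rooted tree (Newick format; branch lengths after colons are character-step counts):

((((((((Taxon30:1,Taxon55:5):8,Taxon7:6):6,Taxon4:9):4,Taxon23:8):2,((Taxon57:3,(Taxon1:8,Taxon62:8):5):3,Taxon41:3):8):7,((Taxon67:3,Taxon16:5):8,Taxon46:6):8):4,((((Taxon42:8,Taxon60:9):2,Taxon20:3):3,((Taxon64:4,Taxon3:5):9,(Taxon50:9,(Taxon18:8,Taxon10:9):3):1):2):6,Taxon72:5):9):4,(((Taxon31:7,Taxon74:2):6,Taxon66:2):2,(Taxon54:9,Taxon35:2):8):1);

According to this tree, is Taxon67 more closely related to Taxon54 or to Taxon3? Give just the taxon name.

Taxon3

The MRCA of Taxon67 and Taxon3 subtends (((((((Taxon30,Taxon55),Taxon7),Taxon4),Taxon23),((Taxon57,(Taxon1,Taxon62)),Taxon41)),((Taxon67,Taxon16),Taxon46)),((((Taxon42,Taxon60),Taxon20),((Taxon64,Taxon3),(Taxon50,(Taxon18,Taxon10)))),Taxon72)) (21 taxa).
The MRCA of Taxon67 and Taxon54 is the root, subtending the entire tree (26 taxa).
The first is nested inside the second, so Taxon67 shares a more recent common ancestor with Taxon3.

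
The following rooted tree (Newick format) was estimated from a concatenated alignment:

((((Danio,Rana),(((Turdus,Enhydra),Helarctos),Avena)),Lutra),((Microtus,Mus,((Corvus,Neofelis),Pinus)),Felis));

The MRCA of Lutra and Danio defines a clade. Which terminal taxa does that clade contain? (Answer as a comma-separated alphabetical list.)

Tracing Lutra: it sits inside (((Danio,Rana),(((Turdus,Enhydra),Helarctos),Avena)),Lutra).
Tracing Danio: it sits inside (Danio,Rana).
The smallest clade enclosing both is (((Danio,Rana),(((Turdus,Enhydra),Helarctos),Avena)),Lutra); the answer is its 7 terminal taxa in alphabetical order.

Avena, Danio, Enhydra, Helarctos, Lutra, Rana, Turdus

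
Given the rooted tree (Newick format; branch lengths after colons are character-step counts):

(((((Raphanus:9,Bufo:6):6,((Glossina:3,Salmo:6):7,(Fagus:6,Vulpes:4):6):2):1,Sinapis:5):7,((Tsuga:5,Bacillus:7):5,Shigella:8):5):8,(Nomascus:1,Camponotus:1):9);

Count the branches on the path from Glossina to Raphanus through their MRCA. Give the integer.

5

The MRCA of Glossina and Raphanus is the node subtending ((Raphanus,Bufo),((Glossina,Salmo),(Fagus,Vulpes))).
From Glossina up to that node: 3 branches. From Raphanus up to the same node: 2 branches. Total: 3 + 2 = 5.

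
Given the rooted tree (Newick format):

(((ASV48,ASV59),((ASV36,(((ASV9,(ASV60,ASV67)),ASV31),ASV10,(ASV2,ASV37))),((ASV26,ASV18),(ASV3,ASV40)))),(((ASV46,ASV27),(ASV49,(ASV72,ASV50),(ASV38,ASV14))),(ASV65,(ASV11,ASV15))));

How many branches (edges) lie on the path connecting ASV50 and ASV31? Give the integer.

11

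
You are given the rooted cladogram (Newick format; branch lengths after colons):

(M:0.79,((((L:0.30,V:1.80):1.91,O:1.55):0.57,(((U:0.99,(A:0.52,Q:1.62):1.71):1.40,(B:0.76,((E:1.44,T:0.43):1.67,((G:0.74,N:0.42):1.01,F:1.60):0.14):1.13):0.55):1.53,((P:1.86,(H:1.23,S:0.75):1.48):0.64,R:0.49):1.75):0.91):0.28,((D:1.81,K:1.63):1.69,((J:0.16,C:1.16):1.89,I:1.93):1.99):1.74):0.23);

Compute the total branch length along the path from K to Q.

12.51

The path runs K → … → MRCA → … → Q; the MRCA is the node subtending ((((L,V),O),(((U,(A,Q)),(B,((E,T),((G,N),F)))),((P,(H,S)),R))),((D,K),((J,C),I))).
Branch lengths along that path: 1.63 + 1.69 + 1.74 + 0.28 + 0.91 + 1.53 + 1.40 + 1.71 + 1.62 = 12.51.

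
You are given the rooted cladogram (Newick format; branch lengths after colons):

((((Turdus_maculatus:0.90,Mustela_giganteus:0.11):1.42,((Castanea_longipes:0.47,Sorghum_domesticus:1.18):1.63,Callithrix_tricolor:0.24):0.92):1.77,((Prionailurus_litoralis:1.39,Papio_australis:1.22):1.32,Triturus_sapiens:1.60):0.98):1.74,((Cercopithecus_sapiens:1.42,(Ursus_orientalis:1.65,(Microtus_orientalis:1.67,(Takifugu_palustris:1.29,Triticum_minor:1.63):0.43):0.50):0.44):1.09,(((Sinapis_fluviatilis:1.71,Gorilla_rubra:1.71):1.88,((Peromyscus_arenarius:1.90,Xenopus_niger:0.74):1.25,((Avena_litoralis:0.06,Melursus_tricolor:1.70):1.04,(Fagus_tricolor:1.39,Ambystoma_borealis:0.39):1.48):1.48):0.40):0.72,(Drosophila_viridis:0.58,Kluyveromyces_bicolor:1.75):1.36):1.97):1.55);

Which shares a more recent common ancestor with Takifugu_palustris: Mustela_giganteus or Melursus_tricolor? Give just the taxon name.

Melursus_tricolor

The MRCA of Takifugu_palustris and Melursus_tricolor subtends ((Cercopithecus_sapiens,(Ursus_orientalis,(Microtus_orientalis,(Takifugu_palustris,Triticum_minor)))),(((Sinapis_fluviatilis,Gorilla_rubra),((Peromyscus_arenarius,Xenopus_niger),((Avena_litoralis,Melursus_tricolor),(Fagus_tricolor,Ambystoma_borealis)))),(Drosophila_viridis,Kluyveromyces_bicolor))) (15 taxa).
The MRCA of Takifugu_palustris and Mustela_giganteus is the root, subtending the entire tree (23 taxa).
The first is nested inside the second, so Takifugu_palustris shares a more recent common ancestor with Melursus_tricolor.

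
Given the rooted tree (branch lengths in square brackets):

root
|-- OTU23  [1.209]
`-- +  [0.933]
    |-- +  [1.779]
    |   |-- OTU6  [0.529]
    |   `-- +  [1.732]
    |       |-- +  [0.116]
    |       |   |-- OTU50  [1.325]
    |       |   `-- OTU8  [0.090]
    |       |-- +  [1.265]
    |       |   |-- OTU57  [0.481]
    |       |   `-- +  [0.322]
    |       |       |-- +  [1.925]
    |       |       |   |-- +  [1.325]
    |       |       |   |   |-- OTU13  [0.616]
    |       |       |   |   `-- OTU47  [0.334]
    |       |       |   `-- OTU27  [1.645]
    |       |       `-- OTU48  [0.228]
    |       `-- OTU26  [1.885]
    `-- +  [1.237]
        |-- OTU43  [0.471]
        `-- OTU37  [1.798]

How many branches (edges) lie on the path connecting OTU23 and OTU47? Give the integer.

The MRCA of OTU23 and OTU47 is the root of the tree.
From OTU23 up to that node: 1 branch. From OTU47 up to the same node: 8 branches. Total: 1 + 8 = 9.

9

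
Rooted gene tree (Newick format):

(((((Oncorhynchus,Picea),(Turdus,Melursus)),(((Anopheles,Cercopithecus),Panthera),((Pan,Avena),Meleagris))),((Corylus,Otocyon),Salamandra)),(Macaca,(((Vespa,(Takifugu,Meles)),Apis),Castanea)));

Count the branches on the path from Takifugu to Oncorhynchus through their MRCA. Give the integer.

The MRCA of Takifugu and Oncorhynchus is the root of the tree.
From Takifugu up to that node: 6 branches. From Oncorhynchus up to the same node: 5 branches. Total: 6 + 5 = 11.

11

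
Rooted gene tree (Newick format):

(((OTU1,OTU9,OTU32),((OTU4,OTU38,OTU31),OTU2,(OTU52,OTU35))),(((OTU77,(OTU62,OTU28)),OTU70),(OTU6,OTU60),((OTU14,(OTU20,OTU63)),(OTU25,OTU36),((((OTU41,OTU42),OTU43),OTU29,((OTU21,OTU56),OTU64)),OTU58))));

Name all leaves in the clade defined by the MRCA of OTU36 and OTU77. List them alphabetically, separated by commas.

Tracing OTU36: it sits inside (OTU25,OTU36).
Tracing OTU77: it sits inside (OTU77,(OTU62,OTU28)).
The smallest clade enclosing both is (((OTU77,(OTU62,OTU28)),OTU70),(OTU6,OTU60),((OTU14,(OTU20,OTU63)),(OTU25,OTU36),((((OTU41,OTU42),OTU43),OTU29,((OTU21,OTU56),OTU64)),OTU58))); the answer is its 19 terminal taxa in alphabetical order.

OTU14, OTU20, OTU21, OTU25, OTU28, OTU29, OTU36, OTU41, OTU42, OTU43, OTU56, OTU58, OTU6, OTU60, OTU62, OTU63, OTU64, OTU70, OTU77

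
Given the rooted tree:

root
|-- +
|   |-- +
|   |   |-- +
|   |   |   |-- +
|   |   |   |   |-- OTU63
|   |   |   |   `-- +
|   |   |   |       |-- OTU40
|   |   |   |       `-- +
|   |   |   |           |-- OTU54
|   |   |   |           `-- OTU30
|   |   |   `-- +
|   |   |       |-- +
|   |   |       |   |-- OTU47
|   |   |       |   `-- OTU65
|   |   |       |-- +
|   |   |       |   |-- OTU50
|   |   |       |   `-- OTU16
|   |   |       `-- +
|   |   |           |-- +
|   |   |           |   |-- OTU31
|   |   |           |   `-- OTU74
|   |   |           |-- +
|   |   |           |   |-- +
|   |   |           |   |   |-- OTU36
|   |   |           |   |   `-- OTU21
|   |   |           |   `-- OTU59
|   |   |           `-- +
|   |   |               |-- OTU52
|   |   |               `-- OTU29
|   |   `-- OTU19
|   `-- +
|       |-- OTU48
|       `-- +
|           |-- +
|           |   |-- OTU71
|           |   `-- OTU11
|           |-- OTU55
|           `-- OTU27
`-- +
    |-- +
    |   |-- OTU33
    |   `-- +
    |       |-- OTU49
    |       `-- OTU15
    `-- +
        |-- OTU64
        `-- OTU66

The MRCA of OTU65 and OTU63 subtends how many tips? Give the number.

15

The MRCA of OTU65 and OTU63 is the node subtending ((OTU63,(OTU40,(OTU54,OTU30))),((OTU47,OTU65),(OTU50,OTU16),((OTU31,OTU74),((OTU36,OTU21),OTU59),(OTU52,OTU29)))).
That clade contains 15 terminal taxa: OTU16, OTU21, OTU29, OTU30, OTU31, OTU36, OTU40, OTU47, OTU50, OTU52, OTU54, OTU59, OTU63, OTU65, OTU74.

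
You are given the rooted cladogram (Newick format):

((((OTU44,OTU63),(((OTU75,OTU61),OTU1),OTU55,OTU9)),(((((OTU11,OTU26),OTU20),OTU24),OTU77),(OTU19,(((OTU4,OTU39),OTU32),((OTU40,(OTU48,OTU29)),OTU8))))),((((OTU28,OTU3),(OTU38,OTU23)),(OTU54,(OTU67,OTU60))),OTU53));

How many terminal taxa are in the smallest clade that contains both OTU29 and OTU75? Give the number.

20

The MRCA of OTU29 and OTU75 is the node subtending (((OTU44,OTU63),(((OTU75,OTU61),OTU1),OTU55,OTU9)),(((((OTU11,OTU26),OTU20),OTU24),OTU77),(OTU19,(((OTU4,OTU39),OTU32),((OTU40,(OTU48,OTU29)),OTU8))))).
That clade contains 20 terminal taxa: OTU1, OTU11, OTU19, OTU20, OTU24, OTU26, OTU29, OTU32, OTU39, OTU4, OTU40, OTU44, OTU48, OTU55, OTU61, OTU63, OTU75, OTU77, OTU8, OTU9.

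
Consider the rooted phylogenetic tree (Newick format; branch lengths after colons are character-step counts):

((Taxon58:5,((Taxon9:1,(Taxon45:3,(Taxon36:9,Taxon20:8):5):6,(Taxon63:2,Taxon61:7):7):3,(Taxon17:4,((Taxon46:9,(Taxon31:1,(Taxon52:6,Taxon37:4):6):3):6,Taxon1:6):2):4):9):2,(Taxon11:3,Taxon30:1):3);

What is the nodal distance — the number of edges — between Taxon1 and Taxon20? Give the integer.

7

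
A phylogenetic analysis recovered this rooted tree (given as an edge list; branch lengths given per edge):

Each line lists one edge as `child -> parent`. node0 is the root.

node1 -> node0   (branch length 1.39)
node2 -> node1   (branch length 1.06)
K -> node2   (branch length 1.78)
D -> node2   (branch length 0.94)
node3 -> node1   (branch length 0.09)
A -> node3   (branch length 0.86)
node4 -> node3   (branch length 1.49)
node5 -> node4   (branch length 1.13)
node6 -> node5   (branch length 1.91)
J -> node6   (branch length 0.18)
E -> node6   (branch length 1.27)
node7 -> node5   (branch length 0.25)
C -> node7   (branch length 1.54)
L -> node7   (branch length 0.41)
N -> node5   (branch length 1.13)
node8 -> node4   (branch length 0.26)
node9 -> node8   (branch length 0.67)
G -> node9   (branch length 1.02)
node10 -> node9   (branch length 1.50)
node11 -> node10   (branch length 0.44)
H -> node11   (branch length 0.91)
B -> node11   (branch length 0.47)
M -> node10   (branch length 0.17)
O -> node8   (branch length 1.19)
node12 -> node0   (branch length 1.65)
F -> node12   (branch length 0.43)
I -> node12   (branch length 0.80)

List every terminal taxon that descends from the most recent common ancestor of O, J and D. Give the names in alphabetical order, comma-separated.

A, B, C, D, E, G, H, J, K, L, M, N, O

Tracing O: it sits inside ((G,((H,B),M)),O).
Tracing J: it sits inside (J,E).
Tracing D: it sits inside (K,D).
The smallest clade enclosing all 3 is ((K,D),(A,(((J,E),(C,L),N),((G,((H,B),M)),O)))); the answer is its 13 terminal taxa in alphabetical order.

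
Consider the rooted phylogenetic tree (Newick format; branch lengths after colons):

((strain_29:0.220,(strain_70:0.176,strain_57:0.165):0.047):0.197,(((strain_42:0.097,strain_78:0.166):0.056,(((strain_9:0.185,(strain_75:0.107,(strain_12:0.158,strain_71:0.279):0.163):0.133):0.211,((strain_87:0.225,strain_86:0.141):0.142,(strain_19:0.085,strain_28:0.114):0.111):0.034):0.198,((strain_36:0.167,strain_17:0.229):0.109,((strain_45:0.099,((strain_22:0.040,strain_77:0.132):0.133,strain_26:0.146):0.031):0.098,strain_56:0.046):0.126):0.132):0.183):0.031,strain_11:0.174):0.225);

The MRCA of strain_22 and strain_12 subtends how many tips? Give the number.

The MRCA of strain_22 and strain_12 is the node subtending (((strain_9,(strain_75,(strain_12,strain_71))),((strain_87,strain_86),(strain_19,strain_28))),((strain_36,strain_17),((strain_45,((strain_22,strain_77),strain_26)),strain_56))).
That clade contains 15 terminal taxa: strain_12, strain_17, strain_19, strain_22, strain_26, strain_28, strain_36, strain_45, strain_56, strain_71, strain_75, strain_77, strain_86, strain_87, strain_9.

15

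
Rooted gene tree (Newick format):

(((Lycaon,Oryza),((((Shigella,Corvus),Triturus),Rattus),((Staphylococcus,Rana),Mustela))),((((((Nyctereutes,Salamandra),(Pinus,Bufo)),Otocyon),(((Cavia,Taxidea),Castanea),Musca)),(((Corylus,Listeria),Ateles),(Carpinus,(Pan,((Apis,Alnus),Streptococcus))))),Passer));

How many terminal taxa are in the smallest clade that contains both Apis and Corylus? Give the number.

8

The MRCA of Apis and Corylus is the node subtending (((Corylus,Listeria),Ateles),(Carpinus,(Pan,((Apis,Alnus),Streptococcus)))).
That clade contains 8 terminal taxa: Alnus, Apis, Ateles, Carpinus, Corylus, Listeria, Pan, Streptococcus.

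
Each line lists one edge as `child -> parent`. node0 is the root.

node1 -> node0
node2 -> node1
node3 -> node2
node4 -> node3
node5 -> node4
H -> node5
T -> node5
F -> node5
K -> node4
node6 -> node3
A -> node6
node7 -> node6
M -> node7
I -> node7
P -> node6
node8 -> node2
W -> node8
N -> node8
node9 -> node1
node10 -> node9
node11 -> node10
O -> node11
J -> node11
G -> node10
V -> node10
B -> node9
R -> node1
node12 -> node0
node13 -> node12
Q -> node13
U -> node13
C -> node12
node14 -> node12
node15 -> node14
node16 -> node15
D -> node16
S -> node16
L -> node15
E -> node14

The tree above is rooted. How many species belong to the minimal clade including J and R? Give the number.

The MRCA of J and R is the node subtending (((((H,T,F),K),(A,(M,I),P)),(W,N)),(((O,J),G,V),B),R).
That clade contains 16 terminal taxa: A, B, F, G, H, I, J, K, M, N, O, P, R, T, V, W.

16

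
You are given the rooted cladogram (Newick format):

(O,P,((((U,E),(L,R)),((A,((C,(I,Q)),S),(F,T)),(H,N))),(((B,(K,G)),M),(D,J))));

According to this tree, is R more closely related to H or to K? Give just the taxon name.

The MRCA of R and H subtends (((U,E),(L,R)),((A,((C,(I,Q)),S),(F,T)),(H,N))) (13 taxa).
The MRCA of R and K subtends ((((U,E),(L,R)),((A,((C,(I,Q)),S),(F,T)),(H,N))),(((B,(K,G)),M),(D,J))) (19 taxa).
The first is nested inside the second, so R shares a more recent common ancestor with H.

H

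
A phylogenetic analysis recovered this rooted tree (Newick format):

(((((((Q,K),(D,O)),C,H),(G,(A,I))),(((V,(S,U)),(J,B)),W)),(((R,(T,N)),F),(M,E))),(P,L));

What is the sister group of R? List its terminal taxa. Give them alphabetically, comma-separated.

N, T

R attaches to the tree at the node subtending (R,(T,N)).
The other lineage descending from that same node — the sister group — is (T,N); its 2 tips in alphabetical order are the answer.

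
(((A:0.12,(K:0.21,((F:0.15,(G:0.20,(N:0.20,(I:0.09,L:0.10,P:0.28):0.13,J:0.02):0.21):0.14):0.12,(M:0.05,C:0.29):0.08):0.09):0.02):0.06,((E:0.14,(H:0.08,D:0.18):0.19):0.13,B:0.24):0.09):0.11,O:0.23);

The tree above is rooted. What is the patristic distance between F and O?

The path runs F → … → MRCA → … → O; the MRCA is the root of the tree.
Branch lengths along that path: 0.15 + 0.12 + 0.09 + 0.02 + 0.06 + 0.11 + 0.23 = 0.78.

0.78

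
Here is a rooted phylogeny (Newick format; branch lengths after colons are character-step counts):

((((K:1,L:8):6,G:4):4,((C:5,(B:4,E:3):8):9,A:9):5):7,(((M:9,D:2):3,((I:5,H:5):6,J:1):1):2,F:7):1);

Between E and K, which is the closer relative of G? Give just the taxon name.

K

The MRCA of G and K subtends ((K,L),G) (3 taxa).
The MRCA of G and E subtends (((K,L),G),((C,(B,E)),A)) (7 taxa).
The first is nested inside the second, so G shares a more recent common ancestor with K.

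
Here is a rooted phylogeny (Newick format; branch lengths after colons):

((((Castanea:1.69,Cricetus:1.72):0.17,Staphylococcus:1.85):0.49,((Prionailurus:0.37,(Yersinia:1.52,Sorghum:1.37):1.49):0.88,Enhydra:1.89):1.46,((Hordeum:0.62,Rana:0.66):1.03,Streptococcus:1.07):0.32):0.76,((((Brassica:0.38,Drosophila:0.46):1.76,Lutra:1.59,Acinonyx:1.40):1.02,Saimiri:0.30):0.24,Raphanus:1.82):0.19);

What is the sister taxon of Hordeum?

Hordeum attaches to the tree at the node subtending (Hordeum,Rana).
The other lineage descending from that same node — the sister group — is the single tip Rana.

Rana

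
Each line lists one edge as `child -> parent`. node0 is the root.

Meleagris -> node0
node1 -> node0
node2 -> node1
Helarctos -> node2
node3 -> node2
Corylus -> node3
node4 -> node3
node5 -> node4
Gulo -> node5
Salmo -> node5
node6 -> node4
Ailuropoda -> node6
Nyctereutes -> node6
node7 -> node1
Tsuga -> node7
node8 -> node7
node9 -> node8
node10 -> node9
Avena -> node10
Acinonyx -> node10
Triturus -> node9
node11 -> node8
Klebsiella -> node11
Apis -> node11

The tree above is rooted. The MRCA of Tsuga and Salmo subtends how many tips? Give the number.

12

The MRCA of Tsuga and Salmo is the node subtending ((Helarctos,(Corylus,((Gulo,Salmo),(Ailuropoda,Nyctereutes)))),(Tsuga,(((Avena,Acinonyx),Triturus),(Klebsiella,Apis)))).
That clade contains 12 terminal taxa: Acinonyx, Ailuropoda, Apis, Avena, Corylus, Gulo, Helarctos, Klebsiella, Nyctereutes, Salmo, Triturus, Tsuga.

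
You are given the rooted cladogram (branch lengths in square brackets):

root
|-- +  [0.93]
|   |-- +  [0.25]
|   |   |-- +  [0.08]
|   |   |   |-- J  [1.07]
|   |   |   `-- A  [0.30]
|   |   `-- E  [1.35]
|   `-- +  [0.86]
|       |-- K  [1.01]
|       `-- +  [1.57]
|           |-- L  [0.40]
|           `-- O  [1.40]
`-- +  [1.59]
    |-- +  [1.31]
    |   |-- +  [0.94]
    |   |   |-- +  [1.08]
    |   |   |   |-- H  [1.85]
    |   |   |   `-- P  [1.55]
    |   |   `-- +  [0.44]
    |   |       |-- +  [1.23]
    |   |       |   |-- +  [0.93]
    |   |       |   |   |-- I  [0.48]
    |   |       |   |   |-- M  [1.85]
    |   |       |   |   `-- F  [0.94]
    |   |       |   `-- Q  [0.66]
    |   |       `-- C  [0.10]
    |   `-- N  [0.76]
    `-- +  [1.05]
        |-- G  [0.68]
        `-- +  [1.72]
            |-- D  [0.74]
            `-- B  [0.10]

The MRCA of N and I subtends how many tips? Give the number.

The MRCA of N and I is the node subtending (((H,P),(((I,M,F),Q),C)),N).
That clade contains 8 terminal taxa: C, F, H, I, M, N, P, Q.

8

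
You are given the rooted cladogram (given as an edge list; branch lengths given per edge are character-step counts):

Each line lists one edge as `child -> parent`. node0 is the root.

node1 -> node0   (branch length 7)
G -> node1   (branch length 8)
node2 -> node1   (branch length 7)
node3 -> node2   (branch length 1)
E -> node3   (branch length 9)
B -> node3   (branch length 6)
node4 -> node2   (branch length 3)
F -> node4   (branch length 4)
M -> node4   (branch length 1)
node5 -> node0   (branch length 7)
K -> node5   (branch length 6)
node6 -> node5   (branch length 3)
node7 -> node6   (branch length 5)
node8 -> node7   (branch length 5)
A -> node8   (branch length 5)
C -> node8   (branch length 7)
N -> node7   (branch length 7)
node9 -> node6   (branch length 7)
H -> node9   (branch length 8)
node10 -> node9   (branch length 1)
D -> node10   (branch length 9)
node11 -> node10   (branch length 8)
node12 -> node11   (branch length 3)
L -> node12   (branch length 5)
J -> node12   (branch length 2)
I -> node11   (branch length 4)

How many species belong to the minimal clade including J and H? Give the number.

5

The MRCA of J and H is the node subtending (H,(D,((L,J),I))).
That clade contains 5 terminal taxa: D, H, I, J, L.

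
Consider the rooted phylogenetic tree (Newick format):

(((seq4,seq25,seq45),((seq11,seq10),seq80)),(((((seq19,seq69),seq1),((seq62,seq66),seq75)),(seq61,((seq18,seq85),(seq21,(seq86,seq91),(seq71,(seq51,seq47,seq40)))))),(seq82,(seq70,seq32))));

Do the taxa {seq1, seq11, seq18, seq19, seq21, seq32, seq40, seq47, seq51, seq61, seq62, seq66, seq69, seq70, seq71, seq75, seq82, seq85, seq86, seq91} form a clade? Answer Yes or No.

No

The MRCA of the listed taxa is the root, so the smallest clade containing them is the whole tree.
That clade also contains seq10, seq25, seq4, seq45, seq80, which are not in the proposed group, so the group is not monophyletic.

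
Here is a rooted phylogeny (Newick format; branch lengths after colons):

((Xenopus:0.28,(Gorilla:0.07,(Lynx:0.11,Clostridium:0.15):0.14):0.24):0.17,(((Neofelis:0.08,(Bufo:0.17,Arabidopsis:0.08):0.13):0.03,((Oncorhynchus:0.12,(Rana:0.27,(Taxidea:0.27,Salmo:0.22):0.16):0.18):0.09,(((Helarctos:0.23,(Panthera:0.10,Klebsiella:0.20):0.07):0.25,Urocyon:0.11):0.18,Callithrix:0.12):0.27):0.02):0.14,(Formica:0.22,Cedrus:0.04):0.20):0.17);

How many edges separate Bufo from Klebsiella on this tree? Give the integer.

The MRCA of Bufo and Klebsiella is the node subtending ((Neofelis,(Bufo,Arabidopsis)),((Oncorhynchus,(Rana,(Taxidea,Salmo))),(((Helarctos,(Panthera,Klebsiella)),Urocyon),Callithrix))).
From Bufo up to that node: 3 branches. From Klebsiella up to the same node: 6 branches. Total: 3 + 6 = 9.

9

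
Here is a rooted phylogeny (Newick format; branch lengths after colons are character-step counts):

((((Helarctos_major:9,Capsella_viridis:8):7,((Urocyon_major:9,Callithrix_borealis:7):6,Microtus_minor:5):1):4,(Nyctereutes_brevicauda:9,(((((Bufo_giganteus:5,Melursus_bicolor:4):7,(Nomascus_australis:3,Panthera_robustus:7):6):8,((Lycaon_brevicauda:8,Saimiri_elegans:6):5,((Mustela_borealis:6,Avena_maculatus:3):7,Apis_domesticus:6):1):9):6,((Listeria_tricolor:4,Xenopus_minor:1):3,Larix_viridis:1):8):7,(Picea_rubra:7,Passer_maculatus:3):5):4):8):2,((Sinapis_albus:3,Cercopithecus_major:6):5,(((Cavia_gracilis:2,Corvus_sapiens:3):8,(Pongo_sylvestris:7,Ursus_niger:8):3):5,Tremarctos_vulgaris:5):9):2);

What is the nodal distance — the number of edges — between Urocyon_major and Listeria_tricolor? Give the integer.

10

The MRCA of Urocyon_major and Listeria_tricolor is the node subtending (((Helarctos_major,Capsella_viridis),((Urocyon_major,Callithrix_borealis),Microtus_minor)),(Nyctereutes_brevicauda,(((((Bufo_giganteus,Melursus_bicolor),(Nomascus_australis,Panthera_robustus)),((Lycaon_brevicauda,Saimiri_elegans),((Mustela_borealis,Avena_maculatus),Apis_domesticus))),((Listeria_tricolor,Xenopus_minor),Larix_viridis)),(Picea_rubra,Passer_maculatus)))).
From Urocyon_major up to that node: 4 branches. From Listeria_tricolor up to the same node: 6 branches. Total: 4 + 6 = 10.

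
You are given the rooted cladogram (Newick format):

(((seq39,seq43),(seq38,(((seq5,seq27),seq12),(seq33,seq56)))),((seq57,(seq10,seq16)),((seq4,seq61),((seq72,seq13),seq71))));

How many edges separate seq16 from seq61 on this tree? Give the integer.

6

The MRCA of seq16 and seq61 is the node subtending ((seq57,(seq10,seq16)),((seq4,seq61),((seq72,seq13),seq71))).
From seq16 up to that node: 3 branches. From seq61 up to the same node: 3 branches. Total: 3 + 3 = 6.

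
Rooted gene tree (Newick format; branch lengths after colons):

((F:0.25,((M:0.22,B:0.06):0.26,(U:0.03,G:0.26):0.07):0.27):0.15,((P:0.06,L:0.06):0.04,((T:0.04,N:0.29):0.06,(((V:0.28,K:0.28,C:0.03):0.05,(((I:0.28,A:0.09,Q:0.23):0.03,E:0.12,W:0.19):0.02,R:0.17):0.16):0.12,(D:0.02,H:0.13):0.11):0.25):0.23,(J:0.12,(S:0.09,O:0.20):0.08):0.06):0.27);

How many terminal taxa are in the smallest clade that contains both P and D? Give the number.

The MRCA of P and D is the node subtending ((P,L),((T,N),(((V,K,C),(((I,A,Q),E,W),R)),(D,H))),(J,(S,O))).
That clade contains 18 terminal taxa: A, C, D, E, H, I, J, K, L, N, O, P, Q, R, S, T, V, W.

18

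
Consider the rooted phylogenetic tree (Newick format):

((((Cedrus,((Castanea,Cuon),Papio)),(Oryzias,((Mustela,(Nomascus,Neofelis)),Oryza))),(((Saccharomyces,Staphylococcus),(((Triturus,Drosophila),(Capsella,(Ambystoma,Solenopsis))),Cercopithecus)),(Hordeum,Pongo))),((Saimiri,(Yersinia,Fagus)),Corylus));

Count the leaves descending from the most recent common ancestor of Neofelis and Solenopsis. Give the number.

19

The MRCA of Neofelis and Solenopsis is the node subtending (((Cedrus,((Castanea,Cuon),Papio)),(Oryzias,((Mustela,(Nomascus,Neofelis)),Oryza))),(((Saccharomyces,Staphylococcus),(((Triturus,Drosophila),(Capsella,(Ambystoma,Solenopsis))),Cercopithecus)),(Hordeum,Pongo))).
That clade contains 19 terminal taxa: Ambystoma, Capsella, Castanea, Cedrus, Cercopithecus, Cuon, Drosophila, Hordeum, Mustela, Neofelis, Nomascus, Oryza, Oryzias, Papio, Pongo, Saccharomyces, Solenopsis, Staphylococcus, Triturus.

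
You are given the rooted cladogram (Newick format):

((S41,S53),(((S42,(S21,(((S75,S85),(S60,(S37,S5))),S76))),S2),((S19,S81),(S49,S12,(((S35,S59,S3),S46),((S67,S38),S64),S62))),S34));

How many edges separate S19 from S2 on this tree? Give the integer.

5

The MRCA of S19 and S2 is the node subtending (((S42,(S21,(((S75,S85),(S60,(S37,S5))),S76))),S2),((S19,S81),(S49,S12,(((S35,S59,S3),S46),((S67,S38),S64),S62))),S34).
From S19 up to that node: 3 branches. From S2 up to the same node: 2 branches. Total: 3 + 2 = 5.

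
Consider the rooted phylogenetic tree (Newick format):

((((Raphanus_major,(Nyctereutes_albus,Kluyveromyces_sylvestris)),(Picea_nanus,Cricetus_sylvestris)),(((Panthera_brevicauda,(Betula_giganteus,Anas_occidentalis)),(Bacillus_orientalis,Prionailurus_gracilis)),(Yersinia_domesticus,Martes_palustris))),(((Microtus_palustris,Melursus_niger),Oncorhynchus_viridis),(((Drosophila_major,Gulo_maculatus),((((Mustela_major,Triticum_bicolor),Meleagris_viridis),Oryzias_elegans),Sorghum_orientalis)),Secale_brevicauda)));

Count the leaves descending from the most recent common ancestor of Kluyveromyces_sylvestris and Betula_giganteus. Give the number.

The MRCA of Kluyveromyces_sylvestris and Betula_giganteus is the node subtending (((Raphanus_major,(Nyctereutes_albus,Kluyveromyces_sylvestris)),(Picea_nanus,Cricetus_sylvestris)),(((Panthera_brevicauda,(Betula_giganteus,Anas_occidentalis)),(Bacillus_orientalis,Prionailurus_gracilis)),(Yersinia_domesticus,Martes_palustris))).
That clade contains 12 terminal taxa: Anas_occidentalis, Bacillus_orientalis, Betula_giganteus, Cricetus_sylvestris, Kluyveromyces_sylvestris, Martes_palustris, Nyctereutes_albus, Panthera_brevicauda, Picea_nanus, Prionailurus_gracilis, Raphanus_major, Yersinia_domesticus.

12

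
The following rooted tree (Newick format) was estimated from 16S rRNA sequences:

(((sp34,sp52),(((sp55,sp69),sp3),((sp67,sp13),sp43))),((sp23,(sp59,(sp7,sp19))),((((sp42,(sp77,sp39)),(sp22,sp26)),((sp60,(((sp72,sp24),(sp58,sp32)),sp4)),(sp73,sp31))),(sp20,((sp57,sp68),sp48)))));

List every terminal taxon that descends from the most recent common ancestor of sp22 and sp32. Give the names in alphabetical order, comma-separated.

sp22, sp24, sp26, sp31, sp32, sp39, sp4, sp42, sp58, sp60, sp72, sp73, sp77

Tracing sp22: it sits inside (sp22,sp26).
Tracing sp32: it sits inside (sp58,sp32).
The smallest clade enclosing both is (((sp42,(sp77,sp39)),(sp22,sp26)),((sp60,(((sp72,sp24),(sp58,sp32)),sp4)),(sp73,sp31))); the answer is its 13 terminal taxa in alphabetical order.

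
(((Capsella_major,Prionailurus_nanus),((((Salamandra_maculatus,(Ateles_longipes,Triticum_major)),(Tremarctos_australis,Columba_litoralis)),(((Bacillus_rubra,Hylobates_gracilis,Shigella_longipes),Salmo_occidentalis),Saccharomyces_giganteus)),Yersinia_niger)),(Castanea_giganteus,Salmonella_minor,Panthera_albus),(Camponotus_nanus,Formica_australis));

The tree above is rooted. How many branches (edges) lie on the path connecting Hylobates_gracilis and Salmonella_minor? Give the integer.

The MRCA of Hylobates_gracilis and Salmonella_minor is the root of the tree.
From Hylobates_gracilis up to that node: 7 branches. From Salmonella_minor up to the same node: 2 branches. Total: 7 + 2 = 9.

9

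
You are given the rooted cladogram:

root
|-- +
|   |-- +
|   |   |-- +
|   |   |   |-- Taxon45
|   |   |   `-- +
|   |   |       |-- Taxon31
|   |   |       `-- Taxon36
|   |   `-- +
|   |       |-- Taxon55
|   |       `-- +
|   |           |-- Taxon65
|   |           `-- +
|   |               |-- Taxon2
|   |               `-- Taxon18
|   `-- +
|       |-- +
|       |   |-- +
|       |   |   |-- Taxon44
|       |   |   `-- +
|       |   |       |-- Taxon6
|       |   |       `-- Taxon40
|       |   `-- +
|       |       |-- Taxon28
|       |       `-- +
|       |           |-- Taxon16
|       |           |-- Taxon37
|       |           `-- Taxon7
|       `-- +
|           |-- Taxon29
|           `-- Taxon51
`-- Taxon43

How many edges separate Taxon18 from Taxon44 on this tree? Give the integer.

9

The MRCA of Taxon18 and Taxon44 is the node subtending (((Taxon45,(Taxon31,Taxon36)),(Taxon55,(Taxon65,(Taxon2,Taxon18)))),(((Taxon44,(Taxon6,Taxon40)),(Taxon28,(Taxon16,Taxon37,Taxon7))),(Taxon29,Taxon51))).
From Taxon18 up to that node: 5 branches. From Taxon44 up to the same node: 4 branches. Total: 5 + 4 = 9.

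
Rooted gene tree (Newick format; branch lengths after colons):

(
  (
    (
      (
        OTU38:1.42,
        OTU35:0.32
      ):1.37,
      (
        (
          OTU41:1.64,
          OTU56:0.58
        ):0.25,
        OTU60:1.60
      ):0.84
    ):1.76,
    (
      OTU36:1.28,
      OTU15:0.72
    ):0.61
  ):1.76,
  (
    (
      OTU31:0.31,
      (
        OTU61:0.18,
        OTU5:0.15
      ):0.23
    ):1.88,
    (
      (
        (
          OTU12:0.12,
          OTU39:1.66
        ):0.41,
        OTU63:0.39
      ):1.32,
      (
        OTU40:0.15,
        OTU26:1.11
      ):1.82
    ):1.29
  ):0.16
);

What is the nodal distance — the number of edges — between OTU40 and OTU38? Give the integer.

The MRCA of OTU40 and OTU38 is the root of the tree.
From OTU40 up to that node: 4 branches. From OTU38 up to the same node: 4 branches. Total: 4 + 4 = 8.

8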